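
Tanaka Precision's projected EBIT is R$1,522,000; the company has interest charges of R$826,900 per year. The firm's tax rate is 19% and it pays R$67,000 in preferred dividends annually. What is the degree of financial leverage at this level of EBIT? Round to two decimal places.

2.49

Interest = R$826,900.00.
Preferred dividends grossed up pre-tax: R$67,000 / (1 − 0.19) = R$82,716.05.
DFL = EBIT ÷ [EBIT − I − D_p/(1−t)] = R$1,522,000 ÷ [R$1,522,000 − R$826,900.00 − R$82,716.05] = R$1,522,000 ÷ R$612,383.95 = 2.4854.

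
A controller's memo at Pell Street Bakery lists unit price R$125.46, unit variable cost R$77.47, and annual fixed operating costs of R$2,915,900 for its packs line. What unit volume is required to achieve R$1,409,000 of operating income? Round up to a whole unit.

Unit CM = price − variable cost = R$125.46 − R$77.47 = R$47.99.
Need Q such that Q × R$47.99 − R$2,915,900 = R$1,409,000, i.e. Q = R$4,324,900 / R$47.99 = 90,120.86 → 90,121.

90,121 packs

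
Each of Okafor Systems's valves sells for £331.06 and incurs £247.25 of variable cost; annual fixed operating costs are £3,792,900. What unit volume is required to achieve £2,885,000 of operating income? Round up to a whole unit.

Each unit contributes £331.06 − £247.25 = £83.81.
Units = (FC + target) / CM = (£3,792,900 + £2,885,000) / £83.81 = 79,679.04, so 79,680 valves.

79,680 valves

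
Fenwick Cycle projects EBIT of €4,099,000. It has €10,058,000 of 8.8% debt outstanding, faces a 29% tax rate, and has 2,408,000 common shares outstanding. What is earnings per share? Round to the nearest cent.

€0.95

Pre-tax income = €4,099,000 − €885,104.00 = €3,213,896.00.
Net income = €3,213,896.00 × (1 − 0.29) = €2,281,866.16.
Per share: €2,281,866.16 / 2,408,000 shares = €0.95.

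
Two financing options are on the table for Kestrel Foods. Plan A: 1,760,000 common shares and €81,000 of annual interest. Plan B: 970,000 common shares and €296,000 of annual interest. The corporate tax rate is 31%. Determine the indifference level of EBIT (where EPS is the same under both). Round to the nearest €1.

€559,987

At indifference, (EBIT − 81,000)(1 − t)/1,760,000 = (EBIT − 296,000)(1 − t)/970,000.
The (1 − t) factor cancels: (EBIT − 81,000) × 970,000 = (EBIT − 296,000) × 1,760,000.
EBIT × (1,760,000 − 970,000) = 296,000 × 1,760,000 − 81,000 × 970,000 = 442,390,000,000, so EBIT = 442,390,000,000 ÷ 790,000 = 559,987.34.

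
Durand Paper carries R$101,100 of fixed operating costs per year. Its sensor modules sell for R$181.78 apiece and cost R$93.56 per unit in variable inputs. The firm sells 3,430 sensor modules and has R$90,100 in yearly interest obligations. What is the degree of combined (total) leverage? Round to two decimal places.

At 3,430 units, contribution = 3,430 × R$88.22 = R$302,594.60.
Subtracting fixed costs: EBIT = R$302,594.60 − R$101,100 = R$201,494.60. Interest = R$90,100.00, so EBIT − I = R$111,394.60.
DCL = contribution ÷ (EBIT − I) = R$302,594.60 ÷ R$111,394.60 = 2.7164.

2.72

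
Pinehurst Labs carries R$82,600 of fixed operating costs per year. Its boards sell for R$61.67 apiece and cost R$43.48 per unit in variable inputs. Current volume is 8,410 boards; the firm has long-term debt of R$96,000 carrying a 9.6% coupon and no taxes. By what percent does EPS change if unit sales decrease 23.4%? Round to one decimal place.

Contribution at this volume is 8,410 × R$18.19 = R$152,977.90.
EBIT = R$152,977.90 − R$82,600 = R$70,377.90.
Interest = R$9,216.00, so EBIT − I = R$61,161.90.
Degree of combined leverage = contribution ÷ (EBIT − I) = R$152,977.90 ÷ R$61,161.90 = 2.5012.
%ΔEPS = DCL × %ΔSales = 2.5012 × -23.4% = -58.5%.

-58.5%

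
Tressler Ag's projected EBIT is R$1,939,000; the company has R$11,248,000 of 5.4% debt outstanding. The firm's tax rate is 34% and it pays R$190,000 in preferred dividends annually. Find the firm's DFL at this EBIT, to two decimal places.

1.86

Annual interest charges come to R$607,392.00.
Pre-tax preferred-dividend burden = R$190,000 ÷ (1 − 0.34) = R$287,878.79.
DFL = EBIT ÷ [EBIT − I − D_p/(1−t)] = R$1,939,000 ÷ [R$1,939,000 − R$607,392.00 − R$287,878.79] = R$1,939,000 ÷ R$1,043,729.21 = 1.8578.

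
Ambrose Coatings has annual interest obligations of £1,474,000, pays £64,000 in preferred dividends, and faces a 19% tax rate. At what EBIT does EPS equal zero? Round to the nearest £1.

Grossing the preferred dividend up to pre-tax terms: £64,000 / (1 − 0.19) = £79,012.35.
EPS = 0 when EBIT covers interest plus the pre-tax preferred burden: £1,474,000 + £79,012.35 = £1,553,012.35.

£1,553,012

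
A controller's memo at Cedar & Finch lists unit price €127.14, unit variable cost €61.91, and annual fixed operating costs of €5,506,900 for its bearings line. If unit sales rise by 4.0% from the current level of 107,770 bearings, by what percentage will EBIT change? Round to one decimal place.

+18.5%

Total contribution margin = 107,770 × €65.23 = €7,029,837.10.
Operating income = contribution − fixed costs = €7,029,837.10 − €5,506,900 = €1,522,937.10.
Degree of operating leverage = €7,029,837.10 / €1,522,937.10 = 4.6160.
Operating income changes by 4.6160 × +4.0% = +18.5%.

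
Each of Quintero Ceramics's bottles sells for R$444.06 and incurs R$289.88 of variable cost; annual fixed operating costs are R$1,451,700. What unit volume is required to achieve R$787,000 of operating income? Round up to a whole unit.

Contribution margin per unit = R$444.06 − R$289.88 = R$154.18.
Required volume = (fixed costs + target profit) ÷ CM = (R$1,451,700 + R$787,000) ÷ R$154.18 = 14,520.04, so 14,521 bottles.

14,521 bottles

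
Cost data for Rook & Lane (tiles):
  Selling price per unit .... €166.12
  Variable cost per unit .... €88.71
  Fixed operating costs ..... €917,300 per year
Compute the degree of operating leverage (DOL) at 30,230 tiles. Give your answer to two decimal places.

Contribution at this volume is 30,230 × €77.41 = €2,340,104.30.
Subtracting fixed costs: EBIT = €2,340,104.30 − €917,300 = €1,422,804.30.
So DOL = total CM / EBIT = €2,340,104.30 / €1,422,804.30 = 1.6447.

1.64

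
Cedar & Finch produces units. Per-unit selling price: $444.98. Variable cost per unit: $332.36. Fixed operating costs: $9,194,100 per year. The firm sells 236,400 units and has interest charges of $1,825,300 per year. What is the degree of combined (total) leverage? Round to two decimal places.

Total contribution margin = 236,400 × $112.62 = $26,623,368.00.
Subtracting fixed costs: EBIT = $26,623,368.00 − $9,194,100 = $17,429,268.00. Interest = $1,825,300.00, so EBIT − I = $15,603,968.00.
DCL = contribution ÷ (EBIT − I) = $26,623,368.00 ÷ $15,603,968.00 = 1.7062.

1.71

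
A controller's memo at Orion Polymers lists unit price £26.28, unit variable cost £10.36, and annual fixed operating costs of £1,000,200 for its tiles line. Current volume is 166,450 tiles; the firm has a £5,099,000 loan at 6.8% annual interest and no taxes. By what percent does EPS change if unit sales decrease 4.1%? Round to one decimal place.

Contribution at this volume is 166,450 × £15.92 = £2,649,884.00.
Operating income = contribution − fixed costs = £2,649,884.00 − £1,000,200 = £1,649,684.00.
After interest of £346,732.00, pre-tax earnings = £1,302,952.00.
Degree of combined leverage = contribution ÷ (EBIT − I) = £2,649,884.00 ÷ £1,302,952.00 = 2.0338.
%ΔEPS = DCL × %ΔSales = 2.0338 × -4.1% = -8.3%.

-8.3%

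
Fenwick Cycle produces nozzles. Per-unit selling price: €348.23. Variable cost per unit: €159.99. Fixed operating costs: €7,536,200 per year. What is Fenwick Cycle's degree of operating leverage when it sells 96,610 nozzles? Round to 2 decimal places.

1.71

At 96,610 units, contribution = 96,610 × €188.24 = €18,185,866.40.
Operating income = contribution − fixed costs = €18,185,866.40 − €7,536,200 = €10,649,666.40.
So DOL = total CM / EBIT = €18,185,866.40 / €10,649,666.40 = 1.7076.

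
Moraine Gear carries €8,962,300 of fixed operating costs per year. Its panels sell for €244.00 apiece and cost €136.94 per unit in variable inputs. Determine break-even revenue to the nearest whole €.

€20,425,941

Contribution margin per unit = €244.00 − €136.94 = €107.06, a CM ratio of €107.06 ÷ €244.00 = 0.4388.
Break-even revenue = fixed costs × price ÷ CM = €8,962,300 × €244.00 ÷ €107.06 = €20,425,941.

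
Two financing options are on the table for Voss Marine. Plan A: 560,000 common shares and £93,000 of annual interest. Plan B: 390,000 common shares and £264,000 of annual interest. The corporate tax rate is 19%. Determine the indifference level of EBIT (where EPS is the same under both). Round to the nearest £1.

Set EPS_A = EPS_B: (EBIT − £93,000)(1 − 0.19) ÷ 560,000 = (EBIT − £264,000)(1 − 0.19) ÷ 390,000.
Cancelling (1 − t) and cross-multiplying: 390,000·(EBIT − 93,000) = 560,000·(EBIT − 264,000).
Solving, EBIT = (264,000·560,000 − 93,000·390,000) / (560,000 − 390,000) = 111,570,000,000 / 170,000 = 656,294.12.

£656,294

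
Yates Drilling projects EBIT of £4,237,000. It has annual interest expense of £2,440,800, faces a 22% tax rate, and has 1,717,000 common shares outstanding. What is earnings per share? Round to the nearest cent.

£0.82

Pre-tax income = £4,237,000 − £2,440,800.00 = £1,796,200.00.
After tax at 22%: net income = £1,796,200.00 × 0.78 = £1,401,036.00.
Per share: £1,401,036.00 / 1,717,000 shares = £0.82.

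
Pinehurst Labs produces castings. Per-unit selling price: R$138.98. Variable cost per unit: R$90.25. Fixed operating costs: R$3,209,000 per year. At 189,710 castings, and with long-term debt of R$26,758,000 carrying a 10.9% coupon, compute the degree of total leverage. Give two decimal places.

2.96

At 189,710 units, contribution = 189,710 × R$48.73 = R$9,244,568.30.
Operating income = contribution − fixed costs = R$9,244,568.30 − R$3,209,000 = R$6,035,568.30. Interest = R$2,916,622.00, so EBIT − I = R$3,118,946.30.
DCL = contribution ÷ (EBIT − I) = R$9,244,568.30 ÷ R$3,118,946.30 = 2.9640.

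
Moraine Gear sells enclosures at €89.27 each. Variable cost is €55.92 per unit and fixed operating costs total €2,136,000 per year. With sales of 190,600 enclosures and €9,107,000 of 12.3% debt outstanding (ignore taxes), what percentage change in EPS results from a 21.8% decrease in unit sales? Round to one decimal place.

-44.7%

At 190,600 units, contribution = 190,600 × €33.35 = €6,356,510.00.
Subtracting fixed costs: EBIT = €6,356,510.00 − €2,136,000 = €4,220,510.00.
Interest = €1,120,161.00, so EBIT − I = €3,100,349.00.
DCL = total CM / (EBIT − I) = €6,356,510.00 / €3,100,349.00 = 2.0503.
EPS therefore changes by 2.0503 × (-21.8%) = -44.7%.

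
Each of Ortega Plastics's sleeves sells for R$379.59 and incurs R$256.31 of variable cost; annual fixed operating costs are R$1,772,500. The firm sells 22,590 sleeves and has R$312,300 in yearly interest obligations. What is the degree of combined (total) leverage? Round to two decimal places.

Total contribution margin = 22,590 × R$123.28 = R$2,784,895.20.
Operating income = contribution − fixed costs = R$2,784,895.20 − R$1,772,500 = R$1,012,395.20. Interest = R$312,300.00.
DOL = R$2,784,895.20 ÷ R$1,012,395.20 = 2.7508; DFL = R$1,012,395.20 ÷ R$700,095.20 = 1.4461.
Combined leverage = 2.7508 × 1.4461 = 3.9779.

3.98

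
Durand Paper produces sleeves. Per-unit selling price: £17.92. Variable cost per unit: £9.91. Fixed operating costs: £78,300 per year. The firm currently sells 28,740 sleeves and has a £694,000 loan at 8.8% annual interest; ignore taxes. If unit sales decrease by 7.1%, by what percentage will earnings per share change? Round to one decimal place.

-18.0%

At 28,740 units, contribution = 28,740 × £8.01 = £230,207.40.
Subtracting fixed costs: EBIT = £230,207.40 − £78,300 = £151,907.40.
After interest of £61,072.00, pre-tax earnings = £90,835.40.
DCL = total CM / (EBIT − I) = £230,207.40 / £90,835.40 = 2.5343.
%ΔEPS = DCL × %ΔSales = 2.5343 × -7.1% = -18.0%.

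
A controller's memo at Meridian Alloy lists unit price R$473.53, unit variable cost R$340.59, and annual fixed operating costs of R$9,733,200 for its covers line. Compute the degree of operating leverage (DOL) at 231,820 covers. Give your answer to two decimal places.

1.46

At 231,820 units, contribution = 231,820 × R$132.94 = R$30,818,150.80.
EBIT = R$30,818,150.80 − R$9,733,200 = R$21,084,950.80.
Degree of operating leverage = R$30,818,150.80 / R$21,084,950.80 = 1.4616.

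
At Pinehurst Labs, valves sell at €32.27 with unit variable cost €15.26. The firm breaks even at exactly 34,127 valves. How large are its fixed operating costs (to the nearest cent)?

€580,500.27

Contribution margin per unit = €32.27 − €15.26 = €17.01.
Since BE = FC / CM, FC = 34,127 × €17.01 = €580,500.27.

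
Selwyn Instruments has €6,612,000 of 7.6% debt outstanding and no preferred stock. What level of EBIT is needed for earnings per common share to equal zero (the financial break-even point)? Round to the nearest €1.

Annual interest = 7.6% × €6,612,000 = €502,512.00.
Without preferred stock the financial break-even is simply EBIT = interest = €502,512.00.

€502,512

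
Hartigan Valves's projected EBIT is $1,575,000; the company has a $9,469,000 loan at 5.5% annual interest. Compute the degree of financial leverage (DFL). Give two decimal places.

Interest = $520,795.00.
DFL = EBIT ÷ (EBIT − I) = $1,575,000 ÷ ($1,575,000 − $520,795.00) = $1,575,000 ÷ $1,054,205.00 = 1.4940.

1.49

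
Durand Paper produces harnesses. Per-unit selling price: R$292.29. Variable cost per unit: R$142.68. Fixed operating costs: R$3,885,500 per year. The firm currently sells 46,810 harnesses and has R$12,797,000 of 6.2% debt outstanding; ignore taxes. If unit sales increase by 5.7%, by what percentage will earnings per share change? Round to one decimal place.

+17.2%

Contribution at this volume is 46,810 × R$149.61 = R$7,003,244.10.
Operating income = contribution − fixed costs = R$7,003,244.10 − R$3,885,500 = R$3,117,744.10.
After interest of R$793,414.00, pre-tax earnings = R$2,324,330.10.
DCL = total CM / (EBIT − I) = R$7,003,244.10 / R$2,324,330.10 = 3.0130.
%ΔEPS = DCL × %ΔSales = 3.0130 × +5.7% = +17.2%.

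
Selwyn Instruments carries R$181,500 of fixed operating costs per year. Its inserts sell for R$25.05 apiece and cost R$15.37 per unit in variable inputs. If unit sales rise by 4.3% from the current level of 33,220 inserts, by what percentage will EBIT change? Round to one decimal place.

+9.9%

Contribution at this volume is 33,220 × R$9.68 = R$321,569.60.
EBIT = R$321,569.60 − R$181,500 = R$140,069.60.
Degree of operating leverage = R$321,569.60 / R$140,069.60 = 2.2958.
So EBIT moves 2.2958 × (+4.3%) = +9.9%.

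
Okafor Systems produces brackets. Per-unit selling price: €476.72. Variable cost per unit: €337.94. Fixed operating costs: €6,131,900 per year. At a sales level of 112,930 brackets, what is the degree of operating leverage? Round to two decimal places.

Total contribution margin = 112,930 × €138.78 = €15,672,425.40.
Subtracting fixed costs: EBIT = €15,672,425.40 − €6,131,900 = €9,540,525.40.
DOL = contribution ÷ EBIT = €15,672,425.40 ÷ €9,540,525.40 = 1.6427.

1.64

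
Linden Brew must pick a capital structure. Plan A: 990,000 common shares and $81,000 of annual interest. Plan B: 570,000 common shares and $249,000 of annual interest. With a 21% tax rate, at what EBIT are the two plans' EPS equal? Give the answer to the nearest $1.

At indifference, (EBIT − 81,000)(1 − t)/990,000 = (EBIT − 249,000)(1 − t)/570,000.
The (1 − t) factor cancels: (EBIT − 81,000) × 570,000 = (EBIT − 249,000) × 990,000.
EBIT × (990,000 − 570,000) = 249,000 × 990,000 − 81,000 × 570,000 = 200,340,000,000, so EBIT = 200,340,000,000 ÷ 420,000 = 477,000.00.

$477,000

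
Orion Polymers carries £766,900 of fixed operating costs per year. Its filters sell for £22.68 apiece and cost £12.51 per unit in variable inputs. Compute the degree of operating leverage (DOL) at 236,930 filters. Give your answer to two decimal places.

Contribution at this volume is 236,930 × £10.17 = £2,409,578.10.
EBIT = £2,409,578.10 − £766,900 = £1,642,678.10.
DOL = contribution ÷ EBIT = £2,409,578.10 ÷ £1,642,678.10 = 1.4669.

1.47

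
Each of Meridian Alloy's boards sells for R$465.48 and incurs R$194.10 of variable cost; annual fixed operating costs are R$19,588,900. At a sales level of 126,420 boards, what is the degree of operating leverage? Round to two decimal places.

At 126,420 units, contribution = 126,420 × R$271.38 = R$34,307,859.60.
Subtracting fixed costs: EBIT = R$34,307,859.60 − R$19,588,900 = R$14,718,959.60.
So DOL = total CM / EBIT = R$34,307,859.60 / R$14,718,959.60 = 2.3309.

2.33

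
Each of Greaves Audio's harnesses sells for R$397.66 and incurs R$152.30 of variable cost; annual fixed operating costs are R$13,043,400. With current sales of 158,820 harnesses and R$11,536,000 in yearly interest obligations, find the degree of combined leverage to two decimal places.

2.71

Contribution at this volume is 158,820 × R$245.36 = R$38,968,075.20.
EBIT = R$38,968,075.20 − R$13,043,400 = R$25,924,675.20. Interest = R$11,536,000.00.
DOL = R$38,968,075.20 ÷ R$25,924,675.20 = 1.5031; DFL = R$25,924,675.20 ÷ R$14,388,675.20 = 1.8017.
DCL = DOL × DFL = 1.5031 × 1.8017 = 2.7081.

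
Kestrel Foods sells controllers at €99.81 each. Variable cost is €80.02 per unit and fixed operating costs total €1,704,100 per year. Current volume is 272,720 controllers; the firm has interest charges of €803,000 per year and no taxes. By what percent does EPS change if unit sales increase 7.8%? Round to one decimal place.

+14.6%

Contribution at this volume is 272,720 × €19.79 = €5,397,128.80.
EBIT = €5,397,128.80 − €1,704,100 = €3,693,028.80.
After interest of €803,000.00, pre-tax earnings = €2,890,028.80.
DCL = total CM / (EBIT − I) = €5,397,128.80 / €2,890,028.80 = 1.8675.
%ΔEPS = DCL × %ΔSales = 1.8675 × +7.8% = +14.6%.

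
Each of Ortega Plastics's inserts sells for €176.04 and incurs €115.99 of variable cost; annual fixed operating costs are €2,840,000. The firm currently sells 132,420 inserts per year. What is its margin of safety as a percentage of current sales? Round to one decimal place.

Contribution margin per unit = €176.04 − €115.99 = €60.05. Break-even units = €2,840,000 ÷ €60.05 = 47,293.92; break-even revenue = 47,293.92 × €176.04 = €8,325,621.98.
Current sales = 132,420 × €176.04 = €23,311,216.80.
Margin of safety = (€23,311,216.80 − €8,325,621.98) ÷ €23,311,216.80 = 64.3%.

64.3%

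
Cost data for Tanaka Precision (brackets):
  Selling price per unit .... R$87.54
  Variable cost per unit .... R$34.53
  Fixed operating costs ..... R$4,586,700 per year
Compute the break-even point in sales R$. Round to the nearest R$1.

Contribution margin per unit = R$87.54 − R$34.53 = R$53.01, a CM ratio of R$53.01 ÷ R$87.54 = 0.6056.
Break-even sales = FC ÷ CM ratio = R$4,586,700 × R$87.54 / R$53.01 = R$7,574,415.

R$7,574,415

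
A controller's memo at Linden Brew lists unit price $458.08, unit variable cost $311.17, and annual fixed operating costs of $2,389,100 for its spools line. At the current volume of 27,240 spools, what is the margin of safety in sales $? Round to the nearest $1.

$5,028,648

Unit CM = price − variable cost = $458.08 − $311.17 = $146.91. Break-even units = $2,389,100 ÷ $146.91 = 16,262.34; break-even revenue = 16,262.34 × $458.08 = $7,449,451.56.
Current sales = 27,240 × $458.08 = $12,478,099.20.
Margin of safety = $12,478,099.20 − $7,449,451.56 = $5,028,648.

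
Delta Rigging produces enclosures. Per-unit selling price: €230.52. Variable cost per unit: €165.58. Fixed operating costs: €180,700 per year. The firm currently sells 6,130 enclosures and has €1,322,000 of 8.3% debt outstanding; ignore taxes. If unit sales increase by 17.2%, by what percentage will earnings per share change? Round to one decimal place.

Contribution at this volume is 6,130 × €64.94 = €398,082.20.
EBIT = €398,082.20 − €180,700 = €217,382.20.
Interest = €109,726.00, so EBIT − I = €107,656.20.
DCL = total CM / (EBIT − I) = €398,082.20 / €107,656.20 = 3.6977.
EPS therefore changes by 3.6977 × (+17.2%) = +63.6%.

+63.6%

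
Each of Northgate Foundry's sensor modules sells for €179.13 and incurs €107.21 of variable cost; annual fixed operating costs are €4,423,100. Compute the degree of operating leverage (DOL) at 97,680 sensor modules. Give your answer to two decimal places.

2.70

Total contribution margin = 97,680 × €71.92 = €7,025,145.60.
Operating income = contribution − fixed costs = €7,025,145.60 − €4,423,100 = €2,602,045.60.
DOL = contribution ÷ EBIT = €7,025,145.60 ÷ €2,602,045.60 = 2.6999.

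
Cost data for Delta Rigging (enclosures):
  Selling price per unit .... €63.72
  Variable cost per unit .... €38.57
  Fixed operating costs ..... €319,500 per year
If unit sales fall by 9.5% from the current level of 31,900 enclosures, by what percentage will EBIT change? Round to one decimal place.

Total contribution margin = 31,900 × €25.15 = €802,285.00.
Operating income = contribution − fixed costs = €802,285.00 − €319,500 = €482,785.00.
So DOL = total CM / EBIT = €802,285.00 / €482,785.00 = 1.6618.
So EBIT moves 1.6618 × (-9.5%) = -15.8%.

-15.8%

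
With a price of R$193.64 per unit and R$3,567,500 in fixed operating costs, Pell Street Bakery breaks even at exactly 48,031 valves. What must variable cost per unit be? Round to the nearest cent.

At break-even, FC = Q × (P − VC), so P − VC = R$3,567,500 ÷ 48,031 = R$74.2749.
Hence VC = price − CM = R$193.64 − R$74.2749 = R$119.37.

R$119.37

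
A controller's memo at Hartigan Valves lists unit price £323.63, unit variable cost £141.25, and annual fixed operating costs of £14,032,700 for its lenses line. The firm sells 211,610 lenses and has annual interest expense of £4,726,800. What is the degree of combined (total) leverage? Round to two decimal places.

1.95

At 211,610 units, contribution = 211,610 × £182.38 = £38,593,431.80.
Subtracting fixed costs: EBIT = £38,593,431.80 − £14,032,700 = £24,560,731.80. Interest = £4,726,800.00, so EBIT − I = £19,833,931.80.
DCL = contribution ÷ (EBIT − I) = £38,593,431.80 ÷ £19,833,931.80 = 1.9458.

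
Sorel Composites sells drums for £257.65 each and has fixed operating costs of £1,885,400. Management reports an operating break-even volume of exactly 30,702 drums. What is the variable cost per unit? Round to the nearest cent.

£196.24

At break-even, FC = Q × (P − VC), so P − VC = £1,885,400 ÷ 30,702 = £61.4097.
Hence VC = price − CM = £257.65 − £61.4097 = £196.24.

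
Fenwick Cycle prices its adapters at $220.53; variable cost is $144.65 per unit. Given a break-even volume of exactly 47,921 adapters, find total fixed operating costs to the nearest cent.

Each unit contributes $220.53 − $144.65 = $75.88.
Since BE = FC / CM, FC = 47,921 × $75.88 = $3,636,245.48.

$3,636,245.48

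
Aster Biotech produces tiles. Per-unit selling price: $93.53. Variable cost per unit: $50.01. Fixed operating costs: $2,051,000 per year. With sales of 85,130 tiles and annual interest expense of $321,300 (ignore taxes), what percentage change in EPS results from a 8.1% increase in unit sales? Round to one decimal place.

+22.5%

Total contribution margin = 85,130 × $43.52 = $3,704,857.60.
Operating income = contribution − fixed costs = $3,704,857.60 − $2,051,000 = $1,653,857.60.
After interest of $321,300.00, pre-tax earnings = $1,332,557.60.
Degree of combined leverage = contribution ÷ (EBIT − I) = $3,704,857.60 ÷ $1,332,557.60 = 2.7803.
EPS therefore changes by 2.7803 × (+8.1%) = +22.5%.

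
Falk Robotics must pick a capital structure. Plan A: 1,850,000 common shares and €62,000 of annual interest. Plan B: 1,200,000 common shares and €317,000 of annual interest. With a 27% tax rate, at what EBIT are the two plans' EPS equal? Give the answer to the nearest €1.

Set EPS_A = EPS_B: (EBIT − €62,000)(1 − 0.27) ÷ 1,850,000 = (EBIT − €317,000)(1 − 0.27) ÷ 1,200,000.
Cancelling (1 − t) and cross-multiplying: 1,200,000·(EBIT − 62,000) = 1,850,000·(EBIT − 317,000).
Solving, EBIT = (317,000·1,850,000 − 62,000·1,200,000) / (1,850,000 − 1,200,000) = 512,050,000,000 / 650,000 = 787,769.23.

€787,769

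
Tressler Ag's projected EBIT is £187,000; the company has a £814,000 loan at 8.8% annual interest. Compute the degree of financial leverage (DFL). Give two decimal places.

1.62

Annual interest charges come to £71,632.00.
DFL = EBIT ÷ (EBIT − I) = £187,000 ÷ (£187,000 − £71,632.00) = £187,000 ÷ £115,368.00 = 1.6209.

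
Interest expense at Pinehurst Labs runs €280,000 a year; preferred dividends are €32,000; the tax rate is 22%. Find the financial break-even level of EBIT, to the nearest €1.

€321,026

Grossing the preferred dividend up to pre-tax terms: €32,000 / (1 − 0.22) = €41,025.64.
EPS = 0 when EBIT covers interest plus the pre-tax preferred burden: €280,000 + €41,025.64 = €321,025.64.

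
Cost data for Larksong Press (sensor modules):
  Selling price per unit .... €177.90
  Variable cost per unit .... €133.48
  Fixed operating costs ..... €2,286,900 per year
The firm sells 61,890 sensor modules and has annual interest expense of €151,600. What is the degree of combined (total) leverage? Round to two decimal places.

8.85

Contribution at this volume is 61,890 × €44.42 = €2,749,153.80.
Subtracting fixed costs: EBIT = €2,749,153.80 − €2,286,900 = €462,253.80. Interest = €151,600.00, so EBIT − I = €310,653.80.
DCL = contribution ÷ (EBIT − I) = €2,749,153.80 ÷ €310,653.80 = 8.8496.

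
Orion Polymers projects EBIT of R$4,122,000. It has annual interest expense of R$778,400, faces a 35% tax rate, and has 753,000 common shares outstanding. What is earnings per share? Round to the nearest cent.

Interest = R$778,400.00, so EBT = R$4,122,000 − R$778,400.00 = R$3,343,600.00.
After tax at 35%: net income = R$3,343,600.00 × 0.65 = R$2,173,340.00.
EPS = R$2,173,340.00 ÷ 753,000 = R$2.89.

R$2.89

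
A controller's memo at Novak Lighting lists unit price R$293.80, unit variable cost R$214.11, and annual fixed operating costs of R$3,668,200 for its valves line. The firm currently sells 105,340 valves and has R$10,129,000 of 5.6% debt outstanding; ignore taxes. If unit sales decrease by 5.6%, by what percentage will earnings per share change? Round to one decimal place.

-11.3%

Total contribution margin = 105,340 × R$79.69 = R$8,394,544.60.
EBIT = R$8,394,544.60 − R$3,668,200 = R$4,726,344.60.
Interest = R$567,224.00, so EBIT − I = R$4,159,120.60.
DCL = total CM / (EBIT − I) = R$8,394,544.60 / R$4,159,120.60 = 2.0183.
EPS therefore changes by 2.0183 × (-5.6%) = -11.3%.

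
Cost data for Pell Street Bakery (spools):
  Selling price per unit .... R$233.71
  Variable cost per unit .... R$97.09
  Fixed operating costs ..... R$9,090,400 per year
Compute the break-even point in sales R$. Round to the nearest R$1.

CM per unit = R$233.71 − R$97.09 = R$136.62; CM ratio = R$136.62 / R$233.71 = 0.5846.
Break-even revenue = fixed costs × price ÷ CM = R$9,090,400 × R$233.71 ÷ R$136.62 = R$15,550,559.

R$15,550,559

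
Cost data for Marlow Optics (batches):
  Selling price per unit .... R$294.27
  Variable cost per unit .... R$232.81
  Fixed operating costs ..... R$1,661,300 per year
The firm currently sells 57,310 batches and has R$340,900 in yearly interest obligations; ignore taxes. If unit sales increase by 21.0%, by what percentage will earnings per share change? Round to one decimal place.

+48.7%

At 57,310 units, contribution = 57,310 × R$61.46 = R$3,522,272.60.
EBIT = R$3,522,272.60 − R$1,661,300 = R$1,860,972.60.
After interest of R$340,900.00, pre-tax earnings = R$1,520,072.60.
Degree of combined leverage = contribution ÷ (EBIT − I) = R$3,522,272.60 ÷ R$1,520,072.60 = 2.3172.
EPS therefore changes by 2.3172 × (+21.0%) = +48.7%.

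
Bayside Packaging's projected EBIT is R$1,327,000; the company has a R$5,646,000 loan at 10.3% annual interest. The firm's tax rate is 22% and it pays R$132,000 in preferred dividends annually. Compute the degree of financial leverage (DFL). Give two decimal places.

2.30

Annual interest charges come to R$581,538.00.
Pre-tax preferred-dividend burden = R$132,000 ÷ (1 − 0.22) = R$169,230.77.
DFL = EBIT ÷ [EBIT − I − D_p/(1−t)] = R$1,327,000 ÷ [R$1,327,000 − R$581,538.00 − R$169,230.77] = R$1,327,000 ÷ R$576,231.23 = 2.3029.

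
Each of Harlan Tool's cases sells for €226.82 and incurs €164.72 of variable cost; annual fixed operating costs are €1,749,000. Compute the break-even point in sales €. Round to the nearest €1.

€6,388,215

Contribution margin per unit = €226.82 − €164.72 = €62.10, a CM ratio of €62.10 ÷ €226.82 = 0.2738.
Break-even sales = FC ÷ CM ratio = €1,749,000 × €226.82 / €62.10 = €6,388,215.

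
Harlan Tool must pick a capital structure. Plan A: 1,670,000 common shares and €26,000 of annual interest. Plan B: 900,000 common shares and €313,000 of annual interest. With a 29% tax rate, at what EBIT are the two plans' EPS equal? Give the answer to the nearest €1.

€648,455

At indifference, (EBIT − 26,000)(1 − t)/1,670,000 = (EBIT − 313,000)(1 − t)/900,000.
The (1 − t) factor cancels: (EBIT − 26,000) × 900,000 = (EBIT − 313,000) × 1,670,000.
EBIT × (1,670,000 − 900,000) = 313,000 × 1,670,000 − 26,000 × 900,000 = 499,310,000,000, so EBIT = 499,310,000,000 ÷ 770,000 = 648,454.55.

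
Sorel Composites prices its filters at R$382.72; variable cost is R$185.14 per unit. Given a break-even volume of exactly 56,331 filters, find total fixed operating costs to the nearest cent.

Contribution margin per unit = R$382.72 − R$185.14 = R$197.58.
Fixed costs = break-even units × CM = 56,331 × R$197.58 = R$11,129,878.98.

R$11,129,878.98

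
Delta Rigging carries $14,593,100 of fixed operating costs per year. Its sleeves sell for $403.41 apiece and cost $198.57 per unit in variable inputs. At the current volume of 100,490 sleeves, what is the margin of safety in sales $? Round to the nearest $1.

Unit CM = price − variable cost = $403.41 − $198.57 = $204.84. Break-even units = $14,593,100 ÷ $204.84 = 71,241.46; break-even revenue = 71,241.46 × $403.41 = $28,739,516.07.
Current sales = 100,490 × $403.41 = $40,538,670.90.
Margin of safety = $40,538,670.90 − $28,739,516.07 = $11,799,155.

$11,799,155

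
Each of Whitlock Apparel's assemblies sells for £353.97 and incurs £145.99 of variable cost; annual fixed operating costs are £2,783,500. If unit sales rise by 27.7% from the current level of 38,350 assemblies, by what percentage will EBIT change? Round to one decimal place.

Total contribution margin = 38,350 × £207.98 = £7,976,033.00.
Operating income = contribution − fixed costs = £7,976,033.00 − £2,783,500 = £5,192,533.00.
DOL = contribution ÷ EBIT = £7,976,033.00 ÷ £5,192,533.00 = 1.5361.
%ΔEBIT = DOL × %ΔSales = 1.5361 × +27.7% = +42.5%.

+42.5%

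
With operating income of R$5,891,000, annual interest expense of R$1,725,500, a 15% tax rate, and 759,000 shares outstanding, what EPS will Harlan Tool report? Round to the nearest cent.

R$4.66

Pre-tax income = R$5,891,000 − R$1,725,500.00 = R$4,165,500.00.
Net income = R$4,165,500.00 × (1 − 0.15) = R$3,540,675.00.
Per share: R$3,540,675.00 / 759,000 shares = R$4.66.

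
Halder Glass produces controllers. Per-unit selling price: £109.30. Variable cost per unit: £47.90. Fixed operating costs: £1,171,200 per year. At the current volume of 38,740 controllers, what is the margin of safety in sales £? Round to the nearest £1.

£2,149,393

Unit CM = price − variable cost = £109.30 − £47.90 = £61.40. Break-even units = £1,171,200 ÷ £61.40 = 19,074.92; break-even revenue = 19,074.92 × £109.30 = £2,084,888.60.
Actual sales revenue = 38,740 × £109.30 = £4,234,282.00.
Margin of safety = £4,234,282.00 − £2,084,888.60 = £2,149,393.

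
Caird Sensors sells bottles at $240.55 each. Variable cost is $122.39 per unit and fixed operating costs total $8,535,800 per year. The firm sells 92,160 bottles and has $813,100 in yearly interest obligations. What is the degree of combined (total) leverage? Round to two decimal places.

At 92,160 units, contribution = 92,160 × $118.16 = $10,889,625.60.
Operating income = contribution − fixed costs = $10,889,625.60 − $8,535,800 = $2,353,825.60. Interest = $813,100.00, so EBIT − I = $1,540,725.60.
DCL = contribution ÷ (EBIT − I) = $10,889,625.60 ÷ $1,540,725.60 = 7.0679.

7.07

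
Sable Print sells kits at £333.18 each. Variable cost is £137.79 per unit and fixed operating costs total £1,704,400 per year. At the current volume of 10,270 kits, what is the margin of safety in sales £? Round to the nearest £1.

Contribution margin per unit = £333.18 − £137.79 = £195.39. Break-even units = £1,704,400 ÷ £195.39 = 8,723.07; break-even revenue = 8,723.07 × £333.18 = £2,906,351.36.
Current sales = 10,270 × £333.18 = £3,421,758.60.
Margin of safety = £3,421,758.60 − £2,906,351.36 = £515,407.

£515,407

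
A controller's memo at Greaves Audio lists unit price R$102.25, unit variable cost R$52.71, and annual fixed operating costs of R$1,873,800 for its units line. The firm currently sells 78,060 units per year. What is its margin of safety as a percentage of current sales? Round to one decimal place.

51.5%

Unit CM = price − variable cost = R$102.25 − R$52.71 = R$49.54. Break-even units = R$1,873,800 ÷ R$49.54 = 37,823.98; break-even revenue = 37,823.98 × R$102.25 = R$3,867,502.02.
Current sales = 78,060 × R$102.25 = R$7,981,635.00.
Margin of safety = (R$7,981,635.00 − R$3,867,502.02) ÷ R$7,981,635.00 = 51.5%.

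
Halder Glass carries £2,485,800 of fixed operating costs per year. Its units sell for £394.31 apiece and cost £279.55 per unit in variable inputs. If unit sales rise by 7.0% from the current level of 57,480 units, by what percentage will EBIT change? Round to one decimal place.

+11.2%

Contribution at this volume is 57,480 × £114.76 = £6,596,404.80.
Operating income = contribution − fixed costs = £6,596,404.80 − £2,485,800 = £4,110,604.80.
DOL = contribution ÷ EBIT = £6,596,404.80 ÷ £4,110,604.80 = 1.6047.
Operating income changes by 1.6047 × +7.0% = +11.2%.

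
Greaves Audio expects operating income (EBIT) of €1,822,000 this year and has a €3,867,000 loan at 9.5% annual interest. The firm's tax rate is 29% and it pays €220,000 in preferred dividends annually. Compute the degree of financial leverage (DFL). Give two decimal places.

1.59

Annual interest charges come to €367,365.00.
Pre-tax preferred-dividend burden = €220,000 ÷ (1 − 0.29) = €309,859.15.
DFL = EBIT ÷ [EBIT − I − D_p/(1−t)] = €1,822,000 ÷ [€1,822,000 − €367,365.00 − €309,859.15] = €1,822,000 ÷ €1,144,775.85 = 1.5916.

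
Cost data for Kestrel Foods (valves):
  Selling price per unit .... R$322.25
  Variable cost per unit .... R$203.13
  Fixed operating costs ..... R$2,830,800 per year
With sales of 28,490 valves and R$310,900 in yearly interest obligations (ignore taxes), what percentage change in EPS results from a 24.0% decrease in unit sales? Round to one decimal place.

-323.2%

At 28,490 units, contribution = 28,490 × R$119.12 = R$3,393,728.80.
EBIT = R$3,393,728.80 − R$2,830,800 = R$562,928.80.
Interest = R$310,900.00, so EBIT − I = R$252,028.80.
Degree of combined leverage = contribution ÷ (EBIT − I) = R$3,393,728.80 ÷ R$252,028.80 = 13.4656.
%ΔEPS = DCL × %ΔSales = 13.4656 × -24.0% = -323.2%.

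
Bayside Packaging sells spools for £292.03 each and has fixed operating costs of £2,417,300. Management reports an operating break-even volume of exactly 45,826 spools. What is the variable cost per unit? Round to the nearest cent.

£239.28

At break-even, FC = Q × (P − VC), so P − VC = £2,417,300 ÷ 45,826 = £52.7495.
Hence VC = price − CM = £292.03 − £52.7495 = £239.28.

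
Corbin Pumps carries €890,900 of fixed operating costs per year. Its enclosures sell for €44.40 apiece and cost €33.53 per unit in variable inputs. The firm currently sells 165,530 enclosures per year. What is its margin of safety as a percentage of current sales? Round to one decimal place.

50.5%

Contribution margin per unit = €44.40 − €33.53 = €10.87. Break-even units = €890,900 ÷ €10.87 = 81,959.52; break-even revenue = 81,959.52 × €44.40 = €3,639,002.76.
Actual sales revenue = 165,530 × €44.40 = €7,349,532.00.
Margin of safety = (€7,349,532.00 − €3,639,002.76) ÷ €7,349,532.00 = 50.5%.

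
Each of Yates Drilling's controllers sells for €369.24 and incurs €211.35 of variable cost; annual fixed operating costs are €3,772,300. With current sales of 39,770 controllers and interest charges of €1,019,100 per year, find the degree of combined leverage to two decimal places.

4.22

At 39,770 units, contribution = 39,770 × €157.89 = €6,279,285.30.
Subtracting fixed costs: EBIT = €6,279,285.30 − €3,772,300 = €2,506,985.30. Interest = €1,019,100.00, so EBIT − I = €1,487,885.30.
DCL = contribution ÷ (EBIT − I) = €6,279,285.30 ÷ €1,487,885.30 = 4.2203.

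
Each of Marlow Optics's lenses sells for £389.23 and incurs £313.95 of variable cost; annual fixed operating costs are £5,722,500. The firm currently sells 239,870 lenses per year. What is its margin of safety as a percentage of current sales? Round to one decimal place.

Each unit contributes £389.23 − £313.95 = £75.28. Break-even units = £5,722,500 ÷ £75.28 = 76,016.21; break-even revenue = 76,016.21 × £389.23 = £29,587,787.93.
Actual sales revenue = 239,870 × £389.23 = £93,364,600.10.
Margin of safety = (£93,364,600.10 − £29,587,787.93) ÷ £93,364,600.10 = 68.3%.

68.3%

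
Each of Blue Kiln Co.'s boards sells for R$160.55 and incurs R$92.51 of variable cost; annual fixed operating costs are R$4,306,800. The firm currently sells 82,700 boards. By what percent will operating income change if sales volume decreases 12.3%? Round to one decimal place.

At 82,700 units, contribution = 82,700 × R$68.04 = R$5,626,908.00.
EBIT = R$5,626,908.00 − R$4,306,800 = R$1,320,108.00.
DOL = contribution ÷ EBIT = R$5,626,908.00 ÷ R$1,320,108.00 = 4.2625.
So EBIT moves 4.2625 × (-12.3%) = -52.4%.

-52.4%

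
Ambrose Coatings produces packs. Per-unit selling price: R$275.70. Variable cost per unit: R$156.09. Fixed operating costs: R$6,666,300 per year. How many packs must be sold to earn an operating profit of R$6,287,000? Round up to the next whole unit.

Each unit contributes R$275.70 − R$156.09 = R$119.61.
Units = (FC + target) / CM = (R$6,666,300 + R$6,287,000) / R$119.61 = 108,296.13, so 108,297 packs.

108,297 packs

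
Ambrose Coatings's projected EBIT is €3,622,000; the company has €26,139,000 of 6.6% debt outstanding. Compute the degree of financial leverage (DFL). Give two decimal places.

1.91

Interest = €1,725,174.00.
Degree of financial leverage = EBIT / (EBIT − interest) = €3,622,000 / €1,896,826.00 = 1.9095.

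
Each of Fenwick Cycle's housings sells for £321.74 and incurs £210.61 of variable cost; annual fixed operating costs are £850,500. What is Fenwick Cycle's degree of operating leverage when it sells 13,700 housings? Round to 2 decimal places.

2.27

At 13,700 units, contribution = 13,700 × £111.13 = £1,522,481.00.
Subtracting fixed costs: EBIT = £1,522,481.00 − £850,500 = £671,981.00.
Degree of operating leverage = £1,522,481.00 / £671,981.00 = 2.2657.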